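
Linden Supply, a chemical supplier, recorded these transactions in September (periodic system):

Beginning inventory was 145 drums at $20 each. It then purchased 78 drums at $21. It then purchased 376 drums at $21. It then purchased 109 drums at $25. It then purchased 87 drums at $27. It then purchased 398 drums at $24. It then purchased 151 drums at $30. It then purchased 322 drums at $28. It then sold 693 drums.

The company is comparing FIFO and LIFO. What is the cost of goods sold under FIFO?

FIFO COGS: 145 @ $20 + 78 @ $21 + 376 @ $21 + 94 @ $25 = $14,784
LIFO COGS: 322 @ $28 + 151 @ $30 + 220 @ $24 = $18,826

COGS = $14,784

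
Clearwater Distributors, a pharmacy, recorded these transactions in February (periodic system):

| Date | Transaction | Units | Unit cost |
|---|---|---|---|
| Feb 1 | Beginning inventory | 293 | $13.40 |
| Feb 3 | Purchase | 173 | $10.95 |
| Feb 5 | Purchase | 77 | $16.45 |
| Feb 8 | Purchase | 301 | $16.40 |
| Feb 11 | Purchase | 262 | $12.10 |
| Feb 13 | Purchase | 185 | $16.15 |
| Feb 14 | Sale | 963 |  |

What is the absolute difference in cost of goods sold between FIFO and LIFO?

FIFO COGS: 293 @ $13.40 + 173 @ $10.95 + 77 @ $16.45 + 301 @ $16.40 + 119 @ $12.10 = $13,463.50
LIFO COGS: 185 @ $16.15 + 262 @ $12.10 + 301 @ $16.40 + 77 @ $16.45 + 138 @ $10.95 = $13,872.10
Difference = |$13,463.50 − $13,872.10| = $408.60

$408.60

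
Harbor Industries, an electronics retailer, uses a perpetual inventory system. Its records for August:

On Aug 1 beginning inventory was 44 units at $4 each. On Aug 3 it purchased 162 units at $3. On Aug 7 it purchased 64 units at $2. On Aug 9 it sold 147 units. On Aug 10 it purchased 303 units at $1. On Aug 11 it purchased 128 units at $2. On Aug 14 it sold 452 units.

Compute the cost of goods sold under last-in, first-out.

COGS = $999

Aug 9, 147 sold [LIFO — newest first]: 64 @ $2 + 83 @ $3 = $377
Aug 14, 452 sold [LIFO — newest first]: 128 @ $2 + 303 @ $1 + 21 @ $3 = $622
Total COGS = $377 + $622 = $999
Ending inventory: 44 @ $4 + 58 @ $3 = $350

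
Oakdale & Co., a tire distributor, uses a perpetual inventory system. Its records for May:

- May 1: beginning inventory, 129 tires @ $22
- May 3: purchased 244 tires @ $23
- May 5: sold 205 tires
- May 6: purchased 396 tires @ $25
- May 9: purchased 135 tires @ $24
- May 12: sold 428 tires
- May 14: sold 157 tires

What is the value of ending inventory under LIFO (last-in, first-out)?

Ending inventory = $2,508

May 5, 205 sold [LIFO — newest first]: 205 @ $23 = $4,715
May 12, 428 sold [LIFO — newest first]: 135 @ $24 + 293 @ $25 = $10,565
May 14, 157 sold [LIFO — newest first]: 103 @ $25 + 39 @ $23 + 15 @ $22 = $3,802
Total COGS = $4,715 + $10,565 + $3,802 = $19,082
Ending inventory: 114 @ $22 = $2,508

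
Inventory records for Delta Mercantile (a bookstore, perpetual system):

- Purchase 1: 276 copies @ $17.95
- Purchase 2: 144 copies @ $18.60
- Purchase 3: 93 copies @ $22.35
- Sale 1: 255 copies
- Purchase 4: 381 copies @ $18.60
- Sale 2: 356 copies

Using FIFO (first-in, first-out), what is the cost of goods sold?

Sale 1 (255) [FIFO — oldest first]: 255 @ $17.95 = $4,577.25
Sale 2 (356) [FIFO — oldest first]: 21 @ $17.95 + 144 @ $18.60 + 93 @ $22.35 + 98 @ $18.60 = $6,956.70
Total COGS = $4,577.25 + $6,956.70 = $11,533.95
Ending inventory: 283 @ $18.60 = $5,263.80
Check: goods available $16,797.75 = COGS $11,533.95 + ending $5,263.80

COGS = $11,533.95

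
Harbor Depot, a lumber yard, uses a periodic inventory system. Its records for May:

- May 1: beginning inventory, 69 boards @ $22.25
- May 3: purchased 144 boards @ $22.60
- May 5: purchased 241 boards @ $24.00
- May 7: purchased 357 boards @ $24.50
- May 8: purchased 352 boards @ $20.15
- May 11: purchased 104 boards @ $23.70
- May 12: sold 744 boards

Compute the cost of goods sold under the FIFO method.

May 12, 744 sold [FIFO — oldest first]: 69 @ $22.25 + 144 @ $22.60 + 241 @ $24.00 + 290 @ $24.50 = $17,678.65
Ending inventory: 67 @ $24.50 + 352 @ $20.15 + 104 @ $23.70 = $11,199.10

COGS = $17,678.65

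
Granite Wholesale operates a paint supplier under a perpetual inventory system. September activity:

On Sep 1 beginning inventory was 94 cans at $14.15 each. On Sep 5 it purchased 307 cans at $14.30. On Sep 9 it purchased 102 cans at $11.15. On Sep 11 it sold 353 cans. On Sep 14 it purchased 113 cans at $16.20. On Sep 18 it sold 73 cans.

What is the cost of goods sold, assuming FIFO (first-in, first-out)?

COGS = $5,998.95

Sep 11, 353 sold [FIFO — oldest first]: 94 @ $14.15 + 259 @ $14.30 = $5,033.80
Sep 18, 73 sold [FIFO — oldest first]: 48 @ $14.30 + 25 @ $11.15 = $965.15
Total COGS = $5,033.80 + $965.15 = $5,998.95
Ending inventory: 77 @ $11.15 + 113 @ $16.20 = $2,689.15
Check: goods available $8,688.10 = COGS $5,998.95 + ending $2,689.15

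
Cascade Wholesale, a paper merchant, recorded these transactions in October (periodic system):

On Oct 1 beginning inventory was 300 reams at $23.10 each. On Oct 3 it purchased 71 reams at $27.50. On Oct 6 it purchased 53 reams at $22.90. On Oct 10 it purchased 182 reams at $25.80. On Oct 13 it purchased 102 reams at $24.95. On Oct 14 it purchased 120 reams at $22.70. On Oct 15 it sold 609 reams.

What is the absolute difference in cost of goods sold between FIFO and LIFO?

FIFO COGS: 300 @ $23.10 + 71 @ $27.50 + 53 @ $22.90 + 182 @ $25.80 + 3 @ $24.95 = $14,866.65
LIFO COGS: 120 @ $22.70 + 102 @ $24.95 + 182 @ $25.80 + 53 @ $22.90 + 71 @ $27.50 + 81 @ $23.10 = $15,001.80
Difference = |$14,866.65 − $15,001.80| = $135.15

$135.15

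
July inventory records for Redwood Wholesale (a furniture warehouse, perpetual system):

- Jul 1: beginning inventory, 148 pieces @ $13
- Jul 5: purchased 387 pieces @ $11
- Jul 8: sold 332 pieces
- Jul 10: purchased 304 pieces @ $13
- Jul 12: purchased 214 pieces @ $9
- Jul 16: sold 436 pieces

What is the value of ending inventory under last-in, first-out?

Ending inventory = $3,595

Jul 8, 332 sold [LIFO — newest first]: 332 @ $11 = $3,652
Jul 16, 436 sold [LIFO — newest first]: 214 @ $9 + 222 @ $13 = $4,812
Total COGS = $3,652 + $4,812 = $8,464
Ending inventory: 148 @ $13 + 55 @ $11 + 82 @ $13 = $3,595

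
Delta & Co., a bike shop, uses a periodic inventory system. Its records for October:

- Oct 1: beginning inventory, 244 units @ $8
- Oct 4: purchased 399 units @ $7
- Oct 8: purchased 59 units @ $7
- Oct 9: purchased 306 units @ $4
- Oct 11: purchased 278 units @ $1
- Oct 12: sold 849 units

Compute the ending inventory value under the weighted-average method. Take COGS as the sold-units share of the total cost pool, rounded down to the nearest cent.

Oct 12, sell 849: 849/1286 × $6,660.00 → $4,396.84
Ending inventory (cost pool remaining) = $2,263.16

Ending inventory = $2,263.16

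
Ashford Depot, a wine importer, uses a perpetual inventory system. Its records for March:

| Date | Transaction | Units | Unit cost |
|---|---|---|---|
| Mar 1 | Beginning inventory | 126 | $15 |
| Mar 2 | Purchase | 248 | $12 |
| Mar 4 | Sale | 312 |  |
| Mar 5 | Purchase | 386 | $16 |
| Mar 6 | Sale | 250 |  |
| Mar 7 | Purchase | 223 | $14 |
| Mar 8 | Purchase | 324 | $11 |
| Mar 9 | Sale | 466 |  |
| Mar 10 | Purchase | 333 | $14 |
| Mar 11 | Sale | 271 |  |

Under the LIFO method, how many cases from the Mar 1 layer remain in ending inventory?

62

Mar 4, 312 sold [LIFO — newest first]: 248 @ $12 + 64 @ $15 = $3,936
Mar 6, 250 sold [LIFO — newest first]: 250 @ $16 = $4,000
Mar 9, 466 sold [LIFO — newest first]: 324 @ $11 + 142 @ $14 = $5,552
Mar 11, 271 sold [LIFO — newest first]: 271 @ $14 = $3,794
Total COGS = $3,936 + $4,000 + $5,552 + $3,794 = $17,282
Ending inventory: 62 @ $15 + 136 @ $16 + 81 @ $14 + 62 @ $14 = $5,108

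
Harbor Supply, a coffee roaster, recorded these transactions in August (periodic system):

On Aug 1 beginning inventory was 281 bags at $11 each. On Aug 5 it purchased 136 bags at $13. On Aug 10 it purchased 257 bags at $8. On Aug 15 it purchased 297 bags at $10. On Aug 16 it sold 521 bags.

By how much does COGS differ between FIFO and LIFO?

$929

FIFO COGS: 281 @ $11 + 136 @ $13 + 104 @ $8 = $5,691
LIFO COGS: 297 @ $10 + 224 @ $8 = $4,762
Difference = |$5,691 − $4,762| = $929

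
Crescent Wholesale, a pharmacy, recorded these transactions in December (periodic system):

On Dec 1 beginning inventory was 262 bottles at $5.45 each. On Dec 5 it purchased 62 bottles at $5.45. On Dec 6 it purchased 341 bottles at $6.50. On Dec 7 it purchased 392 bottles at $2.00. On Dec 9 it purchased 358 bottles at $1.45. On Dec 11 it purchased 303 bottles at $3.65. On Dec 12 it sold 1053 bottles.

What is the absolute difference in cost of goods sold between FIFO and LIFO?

FIFO COGS: 262 @ $5.45 + 62 @ $5.45 + 341 @ $6.50 + 388 @ $2.00 = $4,758.30
LIFO COGS: 303 @ $3.65 + 358 @ $1.45 + 392 @ $2.00 = $2,409.05
Difference = |$4,758.30 − $2,409.05| = $2,349.25

$2,349.25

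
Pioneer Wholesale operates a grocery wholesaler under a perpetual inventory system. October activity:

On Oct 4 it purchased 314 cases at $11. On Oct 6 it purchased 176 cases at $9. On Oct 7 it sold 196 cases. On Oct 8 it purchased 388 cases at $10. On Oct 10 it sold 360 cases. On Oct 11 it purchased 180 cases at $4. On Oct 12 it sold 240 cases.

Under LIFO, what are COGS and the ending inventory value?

COGS = $6,756; ending inventory = $2,882

Oct 7, 196 sold [LIFO — newest first]: 176 @ $9 + 20 @ $11 = $1,804
Oct 10, 360 sold [LIFO — newest first]: 360 @ $10 = $3,600
Oct 12, 240 sold [LIFO — newest first]: 180 @ $4 + 28 @ $10 + 32 @ $11 = $1,352
Total COGS = $1,804 + $3,600 + $1,352 = $6,756
Ending inventory: 262 @ $11 = $2,882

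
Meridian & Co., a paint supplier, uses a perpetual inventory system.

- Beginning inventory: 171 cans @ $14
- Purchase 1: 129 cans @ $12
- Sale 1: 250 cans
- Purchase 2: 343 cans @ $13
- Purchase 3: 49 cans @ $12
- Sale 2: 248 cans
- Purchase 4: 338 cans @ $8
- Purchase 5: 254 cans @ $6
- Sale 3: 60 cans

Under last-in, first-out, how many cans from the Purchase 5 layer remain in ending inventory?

Sale 1 (250) [LIFO — newest first]: 129 @ $12 + 121 @ $14 = $3,242
Sale 2 (248) [LIFO — newest first]: 49 @ $12 + 199 @ $13 = $3,175
Sale 3 (60) [LIFO — newest first]: 60 @ $6 = $360
Total COGS = $3,242 + $3,175 + $360 = $6,777
Ending inventory: 50 @ $14 + 144 @ $13 + 338 @ $8 + 194 @ $6 = $6,440
Check: goods available $13,217 = COGS $6,777 + ending $6,440

194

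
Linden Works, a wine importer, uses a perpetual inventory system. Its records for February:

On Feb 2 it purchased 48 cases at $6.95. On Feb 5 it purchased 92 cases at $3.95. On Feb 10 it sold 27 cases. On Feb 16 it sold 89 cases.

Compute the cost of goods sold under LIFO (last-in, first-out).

COGS = $530.20

Feb 10, 27 sold [LIFO — newest first]: 27 @ $3.95 = $106.65
Feb 16, 89 sold [LIFO — newest first]: 65 @ $3.95 + 24 @ $6.95 = $423.55
Total COGS = $106.65 + $423.55 = $530.20
Ending inventory: 24 @ $6.95 = $166.80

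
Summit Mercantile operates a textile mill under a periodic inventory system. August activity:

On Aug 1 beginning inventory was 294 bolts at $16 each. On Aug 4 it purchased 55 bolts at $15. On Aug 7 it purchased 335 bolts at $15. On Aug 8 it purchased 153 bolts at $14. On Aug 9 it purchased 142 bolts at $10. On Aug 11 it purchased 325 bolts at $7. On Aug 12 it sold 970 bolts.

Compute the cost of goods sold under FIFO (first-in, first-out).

COGS = $14,026

Aug 12, 970 sold [FIFO — oldest first]: 294 @ $16 + 55 @ $15 + 335 @ $15 + 153 @ $14 + 133 @ $10 = $14,026
Ending inventory: 9 @ $10 + 325 @ $7 = $2,365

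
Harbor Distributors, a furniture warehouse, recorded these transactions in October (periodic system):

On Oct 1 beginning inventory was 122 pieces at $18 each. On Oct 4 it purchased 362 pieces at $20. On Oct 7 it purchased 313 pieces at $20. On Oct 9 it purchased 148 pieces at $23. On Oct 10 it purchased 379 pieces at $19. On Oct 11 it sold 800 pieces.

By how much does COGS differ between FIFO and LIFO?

$300

FIFO COGS: 122 @ $18 + 362 @ $20 + 313 @ $20 + 3 @ $23 = $15,765
LIFO COGS: 379 @ $19 + 148 @ $23 + 273 @ $20 = $16,065
Difference = |$15,765 − $16,065| = $300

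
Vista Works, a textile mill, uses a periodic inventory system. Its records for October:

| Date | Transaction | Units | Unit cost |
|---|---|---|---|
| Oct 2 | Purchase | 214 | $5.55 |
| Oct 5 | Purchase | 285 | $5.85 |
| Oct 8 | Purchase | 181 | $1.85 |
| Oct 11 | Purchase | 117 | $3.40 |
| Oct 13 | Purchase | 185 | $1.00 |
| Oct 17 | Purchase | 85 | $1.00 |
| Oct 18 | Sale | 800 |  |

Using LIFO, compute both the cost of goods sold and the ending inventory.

COGS = $2,359.85; ending inventory = $1,497.75

Oct 18, 800 sold [LIFO — newest first]: 85 @ $1.00 + 185 @ $1.00 + 117 @ $3.40 + 181 @ $1.85 + 232 @ $5.85 = $2,359.85
Ending inventory: 214 @ $5.55 + 53 @ $5.85 = $1,497.75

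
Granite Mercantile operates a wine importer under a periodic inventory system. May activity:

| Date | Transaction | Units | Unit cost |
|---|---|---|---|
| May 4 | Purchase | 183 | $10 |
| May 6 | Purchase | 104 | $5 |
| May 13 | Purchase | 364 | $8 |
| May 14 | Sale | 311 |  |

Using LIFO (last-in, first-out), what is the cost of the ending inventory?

Ending inventory = $2,774

May 14, 311 sold [LIFO — newest first]: 311 @ $8 = $2,488
Ending inventory: 183 @ $10 + 104 @ $5 + 53 @ $8 = $2,774
Check: goods available $5,262 = COGS $2,488 + ending $2,774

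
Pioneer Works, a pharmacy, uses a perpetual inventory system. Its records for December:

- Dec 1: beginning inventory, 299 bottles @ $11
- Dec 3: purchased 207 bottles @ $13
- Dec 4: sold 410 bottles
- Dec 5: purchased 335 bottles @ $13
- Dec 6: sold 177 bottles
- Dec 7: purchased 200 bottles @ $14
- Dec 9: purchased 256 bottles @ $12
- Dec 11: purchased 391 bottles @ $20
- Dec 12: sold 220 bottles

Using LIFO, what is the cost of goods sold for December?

Dec 4, 410 sold [LIFO — newest first]: 207 @ $13 + 203 @ $11 = $4,924
Dec 6, 177 sold [LIFO — newest first]: 177 @ $13 = $2,301
Dec 12, 220 sold [LIFO — newest first]: 220 @ $20 = $4,400
Total COGS = $4,924 + $2,301 + $4,400 = $11,625
Ending inventory: 96 @ $11 + 158 @ $13 + 200 @ $14 + 256 @ $12 + 171 @ $20 = $12,402

COGS = $11,625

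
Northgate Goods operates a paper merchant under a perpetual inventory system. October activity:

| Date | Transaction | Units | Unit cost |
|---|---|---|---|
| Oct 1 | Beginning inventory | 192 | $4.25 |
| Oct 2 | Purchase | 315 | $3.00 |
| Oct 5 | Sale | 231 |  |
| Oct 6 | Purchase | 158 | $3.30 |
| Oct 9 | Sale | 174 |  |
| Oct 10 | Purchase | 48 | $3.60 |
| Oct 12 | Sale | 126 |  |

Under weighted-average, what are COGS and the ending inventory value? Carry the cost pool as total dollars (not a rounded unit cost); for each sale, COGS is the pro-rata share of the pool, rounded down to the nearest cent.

COGS = $1,829.14; ending inventory = $626.06

After Oct 1: 192 on hand, pool $816.00 (≈ $4.2500 each)
After Oct 2: 507 on hand, pool $1,761.00 (≈ $3.4734 each)
Oct 5, sell 231: 231/507 × $1,761.00 → $802.34
After Oct 6: 434 on hand, pool $1,480.06 (≈ $3.4103 each)
Oct 9, sell 174: 174/434 × $1,480.06 → $593.38
After Oct 10: 308 on hand, pool $1,059.48 (≈ $3.4399 each)
Oct 12, sell 126: 126/308 × $1,059.48 → $433.42
Total COGS = $802.34 + $593.38 + $433.42 = $1,829.14
Ending inventory (cost pool remaining) = $626.06
Check: goods available $2,455.20 = COGS $1,829.14 + ending $626.06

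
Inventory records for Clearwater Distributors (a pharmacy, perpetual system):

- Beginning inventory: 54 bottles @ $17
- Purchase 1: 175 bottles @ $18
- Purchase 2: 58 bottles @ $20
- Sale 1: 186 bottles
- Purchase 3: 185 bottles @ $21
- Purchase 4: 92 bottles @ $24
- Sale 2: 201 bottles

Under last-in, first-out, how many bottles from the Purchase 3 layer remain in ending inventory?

76

Sale 1 (186) [LIFO — newest first]: 58 @ $20 + 128 @ $18 = $3,464
Sale 2 (201) [LIFO — newest first]: 92 @ $24 + 109 @ $21 = $4,497
Total COGS = $3,464 + $4,497 = $7,961
Ending inventory: 54 @ $17 + 47 @ $18 + 76 @ $21 = $3,360
Check: goods available $11,321 = COGS $7,961 + ending $3,360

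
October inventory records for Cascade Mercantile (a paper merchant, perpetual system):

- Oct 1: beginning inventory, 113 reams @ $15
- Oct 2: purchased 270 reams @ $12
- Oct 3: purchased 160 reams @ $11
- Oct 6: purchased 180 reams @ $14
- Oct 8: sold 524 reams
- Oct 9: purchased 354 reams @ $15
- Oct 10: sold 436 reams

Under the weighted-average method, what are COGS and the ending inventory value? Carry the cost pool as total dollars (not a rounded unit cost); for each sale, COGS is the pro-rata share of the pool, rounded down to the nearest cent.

After Oct 1: 113 on hand, pool $1,695.00 (≈ $15.0000 each)
After Oct 2: 383 on hand, pool $4,935.00 (≈ $12.8851 each)
After Oct 3: 543 on hand, pool $6,695.00 (≈ $12.3297 each)
After Oct 6: 723 on hand, pool $9,215.00 (≈ $12.7455 each)
Oct 8, sell 524: 524/723 × $9,215.00 → $6,678.64
After Oct 9: 553 on hand, pool $7,846.36 (≈ $14.1887 each)
Oct 10, sell 436: 436/553 × $7,846.36 → $6,186.28
Total COGS = $6,678.64 + $6,186.28 = $12,864.92
Ending inventory (cost pool remaining) = $1,660.08

COGS = $12,864.92; ending inventory = $1,660.08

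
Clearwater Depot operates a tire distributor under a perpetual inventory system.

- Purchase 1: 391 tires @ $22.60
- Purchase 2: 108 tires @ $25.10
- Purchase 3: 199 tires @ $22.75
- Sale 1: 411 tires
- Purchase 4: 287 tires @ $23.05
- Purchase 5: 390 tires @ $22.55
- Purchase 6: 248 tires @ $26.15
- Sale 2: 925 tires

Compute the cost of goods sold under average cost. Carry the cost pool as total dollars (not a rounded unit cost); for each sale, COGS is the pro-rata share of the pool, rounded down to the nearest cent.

COGS = $31,219.86

After Purchase 1: 391 on hand, pool $8,836.60 (≈ $22.6000 each)
After Purchase 2: 499 on hand, pool $11,547.40 (≈ $23.1411 each)
After Purchase 3: 698 on hand, pool $16,074.65 (≈ $23.0296 each)
Sale 1, sell 411: 411/698 × $16,074.65 → $9,465.15
After Purchase 4: 574 on hand, pool $13,224.85 (≈ $23.0398 each)
After Purchase 5: 964 on hand, pool $22,019.35 (≈ $22.8416 each)
After Purchase 6: 1212 on hand, pool $28,504.55 (≈ $23.5186 each)
Sale 2, sell 925: 925/1212 × $28,504.55 → $21,754.71
Total COGS = $9,465.15 + $21,754.71 = $31,219.86
Ending inventory (cost pool remaining) = $6,749.84
Check: goods available $37,969.70 = COGS $31,219.86 + ending $6,749.84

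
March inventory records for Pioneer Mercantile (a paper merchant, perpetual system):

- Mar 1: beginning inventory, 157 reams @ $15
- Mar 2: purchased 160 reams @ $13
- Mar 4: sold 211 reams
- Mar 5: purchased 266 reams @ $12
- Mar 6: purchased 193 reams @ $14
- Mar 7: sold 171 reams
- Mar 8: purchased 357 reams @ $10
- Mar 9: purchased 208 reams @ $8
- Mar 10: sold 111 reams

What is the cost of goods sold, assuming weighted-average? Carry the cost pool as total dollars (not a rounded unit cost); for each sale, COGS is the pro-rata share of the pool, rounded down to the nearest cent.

After Mar 1: 157 on hand, pool $2,355.00 (≈ $15.0000 each)
After Mar 2: 317 on hand, pool $4,435.00 (≈ $13.9905 each)
Mar 4, sell 211: 211/317 × $4,435.00 → $2,952.00
After Mar 5: 372 on hand, pool $4,675.00 (≈ $12.5672 each)
After Mar 6: 565 on hand, pool $7,377.00 (≈ $13.0566 each)
Mar 7, sell 171: 171/565 × $7,377.00 → $2,232.68
After Mar 8: 751 on hand, pool $8,714.32 (≈ $11.6036 each)
After Mar 9: 959 on hand, pool $10,378.32 (≈ $10.8220 each)
Mar 10, sell 111: 111/959 × $10,378.32 → $1,201.24
Total COGS = $2,952.00 + $2,232.68 + $1,201.24 = $6,385.92
Ending inventory (cost pool remaining) = $9,177.08

COGS = $6,385.92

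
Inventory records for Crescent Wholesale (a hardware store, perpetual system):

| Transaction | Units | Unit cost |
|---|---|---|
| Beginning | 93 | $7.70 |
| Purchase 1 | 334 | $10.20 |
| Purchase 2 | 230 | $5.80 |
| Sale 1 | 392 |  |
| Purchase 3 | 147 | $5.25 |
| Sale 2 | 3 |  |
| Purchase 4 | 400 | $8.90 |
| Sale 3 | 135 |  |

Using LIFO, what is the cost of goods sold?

Sale 1 (392) [LIFO — newest first]: 230 @ $5.80 + 162 @ $10.20 = $2,986.40
Sale 2 (3) [LIFO — newest first]: 3 @ $5.25 = $15.75
Sale 3 (135) [LIFO — newest first]: 135 @ $8.90 = $1,201.50
Total COGS = $2,986.40 + $15.75 + $1,201.50 = $4,203.65
Ending inventory: 93 @ $7.70 + 172 @ $10.20 + 144 @ $5.25 + 265 @ $8.90 = $5,585.00

COGS = $4,203.65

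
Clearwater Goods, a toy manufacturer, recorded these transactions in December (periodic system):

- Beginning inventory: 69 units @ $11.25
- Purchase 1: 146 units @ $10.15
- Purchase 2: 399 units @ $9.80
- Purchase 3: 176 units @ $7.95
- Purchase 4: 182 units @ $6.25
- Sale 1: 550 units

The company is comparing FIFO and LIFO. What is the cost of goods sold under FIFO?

COGS = $5,541.15

FIFO COGS: 69 @ $11.25 + 146 @ $10.15 + 335 @ $9.80 = $5,541.15
LIFO COGS: 182 @ $6.25 + 176 @ $7.95 + 192 @ $9.80 = $4,418.30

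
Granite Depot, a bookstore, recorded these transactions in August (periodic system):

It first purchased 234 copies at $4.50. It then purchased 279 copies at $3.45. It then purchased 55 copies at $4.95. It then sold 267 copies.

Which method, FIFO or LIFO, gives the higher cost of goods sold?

FIFO

FIFO COGS: 234 @ $4.50 + 33 @ $3.45 = $1,166.85
LIFO COGS: 55 @ $4.95 + 212 @ $3.45 = $1,003.65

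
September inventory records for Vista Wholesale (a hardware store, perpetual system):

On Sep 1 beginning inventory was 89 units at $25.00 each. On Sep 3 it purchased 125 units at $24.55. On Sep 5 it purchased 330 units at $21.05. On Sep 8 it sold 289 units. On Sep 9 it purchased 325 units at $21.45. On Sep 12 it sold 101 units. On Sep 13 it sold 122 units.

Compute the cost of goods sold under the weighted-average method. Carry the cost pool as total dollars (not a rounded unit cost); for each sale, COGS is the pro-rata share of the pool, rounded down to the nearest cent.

After Sep 1: 89 on hand, pool $2,225.00 (≈ $25.0000 each)
After Sep 3: 214 on hand, pool $5,293.75 (≈ $24.7371 each)
After Sep 5: 544 on hand, pool $12,240.25 (≈ $22.5005 each)
Sep 8, sell 289: 289/544 × $12,240.25 → $6,502.63
After Sep 9: 580 on hand, pool $12,708.87 (≈ $21.9118 each)
Sep 12, sell 101: 101/580 × $12,708.87 → $2,213.09
Sep 13, sell 122: 122/479 × $10,495.78 → $2,673.24
Total COGS = $6,502.63 + $2,213.09 + $2,673.24 = $11,388.96
Ending inventory (cost pool remaining) = $7,822.54

COGS = $11,388.96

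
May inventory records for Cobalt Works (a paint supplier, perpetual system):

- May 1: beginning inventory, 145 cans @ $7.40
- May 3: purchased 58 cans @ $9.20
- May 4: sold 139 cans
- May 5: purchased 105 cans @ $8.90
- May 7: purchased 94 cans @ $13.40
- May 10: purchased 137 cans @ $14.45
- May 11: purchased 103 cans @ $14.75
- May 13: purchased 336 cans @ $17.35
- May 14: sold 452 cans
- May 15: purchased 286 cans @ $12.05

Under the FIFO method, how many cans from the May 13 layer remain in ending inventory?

336

May 4, 139 sold [FIFO — oldest first]: 139 @ $7.40 = $1,028.60
May 14, 452 sold [FIFO — oldest first]: 6 @ $7.40 + 58 @ $9.20 + 105 @ $8.90 + 94 @ $13.40 + 137 @ $14.45 + 52 @ $14.75 = $5,518.75
Total COGS = $1,028.60 + $5,518.75 = $6,547.35
Ending inventory: 51 @ $14.75 + 336 @ $17.35 + 286 @ $12.05 = $10,028.15
Check: goods available $16,575.50 = COGS $6,547.35 + ending $10,028.15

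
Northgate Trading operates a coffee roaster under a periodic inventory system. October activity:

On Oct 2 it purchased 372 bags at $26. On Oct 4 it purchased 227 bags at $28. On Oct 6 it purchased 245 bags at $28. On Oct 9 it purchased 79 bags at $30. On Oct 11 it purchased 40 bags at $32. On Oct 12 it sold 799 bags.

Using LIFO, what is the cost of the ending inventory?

Oct 12, 799 sold [LIFO — newest first]: 40 @ $32 + 79 @ $30 + 245 @ $28 + 227 @ $28 + 208 @ $26 = $22,274
Ending inventory: 164 @ $26 = $4,264

Ending inventory = $4,264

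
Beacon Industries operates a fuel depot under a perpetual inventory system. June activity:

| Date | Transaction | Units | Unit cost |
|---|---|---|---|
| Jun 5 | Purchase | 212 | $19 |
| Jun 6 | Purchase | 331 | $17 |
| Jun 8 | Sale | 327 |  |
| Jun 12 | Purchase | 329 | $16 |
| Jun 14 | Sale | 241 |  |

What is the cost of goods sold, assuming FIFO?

COGS = $10,055

Jun 8, 327 sold [FIFO — oldest first]: 212 @ $19 + 115 @ $17 = $5,983
Jun 14, 241 sold [FIFO — oldest first]: 216 @ $17 + 25 @ $16 = $4,072
Total COGS = $5,983 + $4,072 = $10,055
Ending inventory: 304 @ $16 = $4,864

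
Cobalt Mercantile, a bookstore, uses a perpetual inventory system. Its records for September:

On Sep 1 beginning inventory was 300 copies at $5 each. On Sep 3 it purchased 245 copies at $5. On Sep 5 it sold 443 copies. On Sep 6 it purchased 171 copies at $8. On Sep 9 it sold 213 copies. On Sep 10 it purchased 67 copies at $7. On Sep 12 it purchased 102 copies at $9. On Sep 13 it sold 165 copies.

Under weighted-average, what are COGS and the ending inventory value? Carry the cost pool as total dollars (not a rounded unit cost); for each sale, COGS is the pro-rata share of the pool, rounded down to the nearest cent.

After Sep 1: 300 on hand, pool $1,500.00 (≈ $5.0000 each)
After Sep 3: 545 on hand, pool $2,725.00 (≈ $5.0000 each)
Sep 5, sell 443: 443/545 × $2,725.00 → $2,215.00
After Sep 6: 273 on hand, pool $1,878.00 (≈ $6.8791 each)
Sep 9, sell 213: 213/273 × $1,878.00 → $1,465.25
After Sep 10: 127 on hand, pool $881.75 (≈ $6.9429 each)
After Sep 12: 229 on hand, pool $1,799.75 (≈ $7.8592 each)
Sep 13, sell 165: 165/229 × $1,799.75 → $1,296.76
Total COGS = $2,215.00 + $1,465.25 + $1,296.76 = $4,977.01
Ending inventory (cost pool remaining) = $502.99
Check: goods available $5,480.00 = COGS $4,977.01 + ending $502.99

COGS = $4,977.01; ending inventory = $502.99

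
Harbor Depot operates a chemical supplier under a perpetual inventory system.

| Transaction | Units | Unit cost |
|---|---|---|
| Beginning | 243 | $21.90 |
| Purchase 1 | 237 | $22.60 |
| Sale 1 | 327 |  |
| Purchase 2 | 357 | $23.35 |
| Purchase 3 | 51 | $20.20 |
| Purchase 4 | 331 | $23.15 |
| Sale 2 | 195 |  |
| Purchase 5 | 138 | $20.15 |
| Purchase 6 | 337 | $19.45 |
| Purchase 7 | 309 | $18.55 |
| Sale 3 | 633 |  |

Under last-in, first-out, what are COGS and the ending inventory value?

COGS = $23,875.20; ending inventory = $18,898.80

Sale 1 (327) [LIFO — newest first]: 237 @ $22.60 + 90 @ $21.90 = $7,327.20
Sale 2 (195) [LIFO — newest first]: 195 @ $23.15 = $4,514.25
Sale 3 (633) [LIFO — newest first]: 309 @ $18.55 + 324 @ $19.45 = $12,033.75
Total COGS = $7,327.20 + $4,514.25 + $12,033.75 = $23,875.20
Ending inventory: 153 @ $21.90 + 357 @ $23.35 + 51 @ $20.20 + 136 @ $23.15 + 138 @ $20.15 + 13 @ $19.45 = $18,898.80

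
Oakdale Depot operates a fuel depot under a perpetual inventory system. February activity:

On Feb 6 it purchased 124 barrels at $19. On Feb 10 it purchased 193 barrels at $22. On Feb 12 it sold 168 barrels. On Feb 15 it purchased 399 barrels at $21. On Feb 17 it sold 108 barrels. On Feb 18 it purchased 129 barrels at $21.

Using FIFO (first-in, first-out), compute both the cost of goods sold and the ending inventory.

COGS = $5,700; ending inventory = $11,990

Feb 12, 168 sold [FIFO — oldest first]: 124 @ $19 + 44 @ $22 = $3,324
Feb 17, 108 sold [FIFO — oldest first]: 108 @ $22 = $2,376
Total COGS = $3,324 + $2,376 = $5,700
Ending inventory: 41 @ $22 + 399 @ $21 + 129 @ $21 = $11,990
Check: goods available $17,690 = COGS $5,700 + ending $11,990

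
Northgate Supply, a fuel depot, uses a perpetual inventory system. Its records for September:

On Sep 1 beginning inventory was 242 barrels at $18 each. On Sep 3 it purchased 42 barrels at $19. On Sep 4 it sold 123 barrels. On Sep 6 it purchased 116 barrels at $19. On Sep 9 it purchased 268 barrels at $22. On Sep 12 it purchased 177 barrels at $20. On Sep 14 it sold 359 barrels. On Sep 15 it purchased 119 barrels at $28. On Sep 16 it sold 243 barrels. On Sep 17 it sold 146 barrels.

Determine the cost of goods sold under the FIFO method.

Sep 4, 123 sold [FIFO — oldest first]: 123 @ $18 = $2,214
Sep 14, 359 sold [FIFO — oldest first]: 119 @ $18 + 42 @ $19 + 116 @ $19 + 82 @ $22 = $6,948
Sep 16, 243 sold [FIFO — oldest first]: 186 @ $22 + 57 @ $20 = $5,232
Sep 17, 146 sold [FIFO — oldest first]: 120 @ $20 + 26 @ $28 = $3,128
Total COGS = $2,214 + $6,948 + $5,232 + $3,128 = $17,522
Ending inventory: 93 @ $28 = $2,604
Check: goods available $20,126 = COGS $17,522 + ending $2,604

COGS = $17,522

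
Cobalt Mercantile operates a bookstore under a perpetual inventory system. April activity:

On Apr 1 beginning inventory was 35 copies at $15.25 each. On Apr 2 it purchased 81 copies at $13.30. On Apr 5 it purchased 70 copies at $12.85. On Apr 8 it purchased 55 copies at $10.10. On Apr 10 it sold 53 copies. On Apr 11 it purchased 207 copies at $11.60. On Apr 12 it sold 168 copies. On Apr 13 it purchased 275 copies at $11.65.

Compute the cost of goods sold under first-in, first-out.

COGS = $2,864.05

Apr 10, 53 sold [FIFO — oldest first]: 35 @ $15.25 + 18 @ $13.30 = $773.15
Apr 12, 168 sold [FIFO — oldest first]: 63 @ $13.30 + 70 @ $12.85 + 35 @ $10.10 = $2,090.90
Total COGS = $773.15 + $2,090.90 = $2,864.05
Ending inventory: 20 @ $10.10 + 207 @ $11.60 + 275 @ $11.65 = $5,806.95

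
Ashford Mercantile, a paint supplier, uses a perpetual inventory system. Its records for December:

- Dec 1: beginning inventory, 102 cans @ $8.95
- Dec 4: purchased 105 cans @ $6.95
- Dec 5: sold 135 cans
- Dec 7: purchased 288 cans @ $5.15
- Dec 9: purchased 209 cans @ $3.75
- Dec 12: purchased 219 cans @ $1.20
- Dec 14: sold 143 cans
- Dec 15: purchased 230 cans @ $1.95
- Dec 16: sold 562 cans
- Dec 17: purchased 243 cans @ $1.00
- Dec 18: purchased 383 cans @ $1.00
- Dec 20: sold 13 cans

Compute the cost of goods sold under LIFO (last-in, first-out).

Dec 5, 135 sold [LIFO — newest first]: 105 @ $6.95 + 30 @ $8.95 = $998.25
Dec 14, 143 sold [LIFO — newest first]: 143 @ $1.20 = $171.60
Dec 16, 562 sold [LIFO — newest first]: 230 @ $1.95 + 76 @ $1.20 + 209 @ $3.75 + 47 @ $5.15 = $1,565.50
Dec 20, 13 sold [LIFO — newest first]: 13 @ $1.00 = $13.00
Total COGS = $998.25 + $171.60 + $1,565.50 + $13.00 = $2,748.35
Ending inventory: 72 @ $8.95 + 241 @ $5.15 + 243 @ $1.00 + 370 @ $1.00 = $2,498.55

COGS = $2,748.35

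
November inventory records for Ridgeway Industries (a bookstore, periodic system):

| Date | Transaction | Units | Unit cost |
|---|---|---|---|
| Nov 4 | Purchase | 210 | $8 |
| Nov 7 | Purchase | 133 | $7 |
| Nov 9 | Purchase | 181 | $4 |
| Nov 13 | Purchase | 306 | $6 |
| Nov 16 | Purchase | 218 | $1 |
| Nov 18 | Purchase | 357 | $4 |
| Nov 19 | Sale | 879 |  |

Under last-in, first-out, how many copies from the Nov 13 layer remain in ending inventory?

2

Nov 19, 879 sold [LIFO — newest first]: 357 @ $4 + 218 @ $1 + 304 @ $6 = $3,470
Ending inventory: 210 @ $8 + 133 @ $7 + 181 @ $4 + 2 @ $6 = $3,347
Check: goods available $6,817 = COGS $3,470 + ending $3,347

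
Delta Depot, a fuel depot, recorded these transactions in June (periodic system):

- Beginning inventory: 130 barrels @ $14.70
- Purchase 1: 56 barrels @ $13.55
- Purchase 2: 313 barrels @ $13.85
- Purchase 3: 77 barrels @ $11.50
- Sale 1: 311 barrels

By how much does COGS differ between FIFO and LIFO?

$274.65

FIFO COGS: 130 @ $14.70 + 56 @ $13.55 + 125 @ $13.85 = $4,401.05
LIFO COGS: 77 @ $11.50 + 234 @ $13.85 = $4,126.40
Difference = |$4,401.05 − $4,126.40| = $274.65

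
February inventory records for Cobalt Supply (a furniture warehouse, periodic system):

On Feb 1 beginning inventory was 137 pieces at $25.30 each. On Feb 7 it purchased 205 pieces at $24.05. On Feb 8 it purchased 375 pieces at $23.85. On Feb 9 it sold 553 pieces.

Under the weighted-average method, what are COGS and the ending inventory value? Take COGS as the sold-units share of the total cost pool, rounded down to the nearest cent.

Feb 9, sell 553: 553/717 × $17,340.10 → $13,373.88
Ending inventory (cost pool remaining) = $3,966.22

COGS = $13,373.88; ending inventory = $3,966.22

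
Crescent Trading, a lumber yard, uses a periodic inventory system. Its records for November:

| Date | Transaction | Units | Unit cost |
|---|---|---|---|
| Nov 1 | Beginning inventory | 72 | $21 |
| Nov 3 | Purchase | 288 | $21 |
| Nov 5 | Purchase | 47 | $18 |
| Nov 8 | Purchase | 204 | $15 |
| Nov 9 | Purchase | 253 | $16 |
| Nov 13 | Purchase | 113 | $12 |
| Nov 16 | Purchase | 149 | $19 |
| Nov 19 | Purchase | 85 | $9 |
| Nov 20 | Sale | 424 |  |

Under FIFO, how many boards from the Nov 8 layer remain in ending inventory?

Nov 20, 424 sold [FIFO — oldest first]: 72 @ $21 + 288 @ $21 + 47 @ $18 + 17 @ $15 = $8,661
Ending inventory: 187 @ $15 + 253 @ $16 + 113 @ $12 + 149 @ $19 + 85 @ $9 = $11,805
Check: goods available $20,466 = COGS $8,661 + ending $11,805

187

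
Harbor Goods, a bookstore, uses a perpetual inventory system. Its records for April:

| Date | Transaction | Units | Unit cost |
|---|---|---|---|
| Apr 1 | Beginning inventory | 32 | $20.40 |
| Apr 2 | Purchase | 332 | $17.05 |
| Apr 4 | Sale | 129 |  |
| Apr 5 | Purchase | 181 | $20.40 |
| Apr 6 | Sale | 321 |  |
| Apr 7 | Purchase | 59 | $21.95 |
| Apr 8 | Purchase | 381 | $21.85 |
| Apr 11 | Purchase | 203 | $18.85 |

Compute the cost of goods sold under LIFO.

COGS = $8,278.85

Apr 4, 129 sold [LIFO — newest first]: 129 @ $17.05 = $2,199.45
Apr 6, 321 sold [LIFO — newest first]: 181 @ $20.40 + 140 @ $17.05 = $6,079.40
Total COGS = $2,199.45 + $6,079.40 = $8,278.85
Ending inventory: 32 @ $20.40 + 63 @ $17.05 + 59 @ $21.95 + 381 @ $21.85 + 203 @ $18.85 = $15,173.40
Check: goods available $23,452.25 = COGS $8,278.85 + ending $15,173.40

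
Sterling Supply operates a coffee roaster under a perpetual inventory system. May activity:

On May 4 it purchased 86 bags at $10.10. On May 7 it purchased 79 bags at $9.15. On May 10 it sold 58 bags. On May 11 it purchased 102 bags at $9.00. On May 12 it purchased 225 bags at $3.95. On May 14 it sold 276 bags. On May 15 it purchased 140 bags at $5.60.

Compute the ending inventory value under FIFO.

May 10, 58 sold [FIFO — oldest first]: 58 @ $10.10 = $585.80
May 14, 276 sold [FIFO — oldest first]: 28 @ $10.10 + 79 @ $9.15 + 102 @ $9.00 + 67 @ $3.95 = $2,188.30
Total COGS = $585.80 + $2,188.30 = $2,774.10
Ending inventory: 158 @ $3.95 + 140 @ $5.60 = $1,408.10

Ending inventory = $1,408.10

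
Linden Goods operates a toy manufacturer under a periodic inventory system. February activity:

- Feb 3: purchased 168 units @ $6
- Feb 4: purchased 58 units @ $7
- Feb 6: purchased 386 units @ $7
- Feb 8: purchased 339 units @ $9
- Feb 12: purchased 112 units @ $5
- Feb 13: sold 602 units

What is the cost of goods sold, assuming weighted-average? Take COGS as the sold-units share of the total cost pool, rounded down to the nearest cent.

COGS = $4,375.96

Feb 13, sell 602: 602/1063 × $7,727.00 → $4,375.96
Ending inventory (cost pool remaining) = $3,351.04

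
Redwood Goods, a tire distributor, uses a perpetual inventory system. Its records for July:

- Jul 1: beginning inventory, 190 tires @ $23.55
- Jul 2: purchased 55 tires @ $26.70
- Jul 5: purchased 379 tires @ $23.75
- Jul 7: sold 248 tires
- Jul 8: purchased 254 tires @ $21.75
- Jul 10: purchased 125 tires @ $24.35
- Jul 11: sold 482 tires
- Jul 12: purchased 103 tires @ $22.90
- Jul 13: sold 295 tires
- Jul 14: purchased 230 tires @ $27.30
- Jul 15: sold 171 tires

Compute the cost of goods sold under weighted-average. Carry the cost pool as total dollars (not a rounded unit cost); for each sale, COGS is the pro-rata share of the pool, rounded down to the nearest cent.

COGS = $28,478.68

After Jul 1: 190 on hand, pool $4,474.50 (≈ $23.5500 each)
After Jul 2: 245 on hand, pool $5,943.00 (≈ $24.2571 each)
After Jul 5: 624 on hand, pool $14,944.25 (≈ $23.9491 each)
Jul 7, sell 248: 248/624 × $14,944.25 → $5,939.38
After Jul 8: 630 on hand, pool $14,529.37 (≈ $23.0625 each)
After Jul 10: 755 on hand, pool $17,573.12 (≈ $23.2757 each)
Jul 11, sell 482: 482/755 × $17,573.12 → $11,218.86
After Jul 12: 376 on hand, pool $8,712.96 (≈ $23.1728 each)
Jul 13, sell 295: 295/376 × $8,712.96 → $6,835.96
After Jul 14: 311 on hand, pool $8,156.00 (≈ $26.2251 each)
Jul 15, sell 171: 171/311 × $8,156.00 → $4,484.48
Total COGS = $5,939.38 + $11,218.86 + $6,835.96 + $4,484.48 = $28,478.68
Ending inventory (cost pool remaining) = $3,671.52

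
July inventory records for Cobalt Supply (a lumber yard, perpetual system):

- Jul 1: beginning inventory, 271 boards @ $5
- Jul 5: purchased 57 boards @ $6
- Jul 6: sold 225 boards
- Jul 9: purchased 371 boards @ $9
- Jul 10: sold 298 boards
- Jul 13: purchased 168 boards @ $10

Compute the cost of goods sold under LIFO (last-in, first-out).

Jul 6, 225 sold [LIFO — newest first]: 57 @ $6 + 168 @ $5 = $1,182
Jul 10, 298 sold [LIFO — newest first]: 298 @ $9 = $2,682
Total COGS = $1,182 + $2,682 = $3,864
Ending inventory: 103 @ $5 + 73 @ $9 + 168 @ $10 = $2,852
Check: goods available $6,716 = COGS $3,864 + ending $2,852

COGS = $3,864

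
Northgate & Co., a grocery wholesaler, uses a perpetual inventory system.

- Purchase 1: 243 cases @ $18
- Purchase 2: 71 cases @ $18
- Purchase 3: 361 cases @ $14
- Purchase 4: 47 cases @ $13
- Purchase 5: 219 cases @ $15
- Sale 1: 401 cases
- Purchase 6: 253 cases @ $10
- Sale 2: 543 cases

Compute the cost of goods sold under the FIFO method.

Sale 1 (401) [FIFO — oldest first]: 243 @ $18 + 71 @ $18 + 87 @ $14 = $6,870
Sale 2 (543) [FIFO — oldest first]: 274 @ $14 + 47 @ $13 + 219 @ $15 + 3 @ $10 = $7,762
Total COGS = $6,870 + $7,762 = $14,632
Ending inventory: 250 @ $10 = $2,500

COGS = $14,632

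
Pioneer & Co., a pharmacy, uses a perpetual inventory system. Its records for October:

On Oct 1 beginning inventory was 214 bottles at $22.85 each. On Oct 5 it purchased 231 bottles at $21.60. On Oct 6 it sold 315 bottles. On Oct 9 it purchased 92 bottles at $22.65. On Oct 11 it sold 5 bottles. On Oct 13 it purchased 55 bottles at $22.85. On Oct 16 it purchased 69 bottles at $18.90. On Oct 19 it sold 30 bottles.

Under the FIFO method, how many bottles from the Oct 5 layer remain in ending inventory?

95

Oct 6, 315 sold [FIFO — oldest first]: 214 @ $22.85 + 101 @ $21.60 = $7,071.50
Oct 11, 5 sold [FIFO — oldest first]: 5 @ $21.60 = $108.00
Oct 19, 30 sold [FIFO — oldest first]: 30 @ $21.60 = $648.00
Total COGS = $7,071.50 + $108.00 + $648.00 = $7,827.50
Ending inventory: 95 @ $21.60 + 92 @ $22.65 + 55 @ $22.85 + 69 @ $18.90 = $6,696.65
Check: goods available $14,524.15 = COGS $7,827.50 + ending $6,696.65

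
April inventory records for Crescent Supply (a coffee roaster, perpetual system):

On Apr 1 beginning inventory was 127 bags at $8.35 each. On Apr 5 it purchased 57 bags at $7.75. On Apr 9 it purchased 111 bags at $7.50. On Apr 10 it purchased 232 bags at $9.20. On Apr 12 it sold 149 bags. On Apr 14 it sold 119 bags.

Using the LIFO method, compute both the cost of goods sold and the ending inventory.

COGS = $2,404.40; ending inventory = $2,064.70

Apr 12, 149 sold [LIFO — newest first]: 149 @ $9.20 = $1,370.80
Apr 14, 119 sold [LIFO — newest first]: 83 @ $9.20 + 36 @ $7.50 = $1,033.60
Total COGS = $1,370.80 + $1,033.60 = $2,404.40
Ending inventory: 127 @ $8.35 + 57 @ $7.75 + 75 @ $7.50 = $2,064.70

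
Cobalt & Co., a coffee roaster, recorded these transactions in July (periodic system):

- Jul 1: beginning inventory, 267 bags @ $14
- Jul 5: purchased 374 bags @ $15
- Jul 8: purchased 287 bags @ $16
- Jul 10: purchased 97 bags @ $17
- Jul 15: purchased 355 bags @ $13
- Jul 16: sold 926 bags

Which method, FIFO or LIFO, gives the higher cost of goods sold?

FIFO

FIFO COGS: 267 @ $14 + 374 @ $15 + 285 @ $16 = $13,908
LIFO COGS: 355 @ $13 + 97 @ $17 + 287 @ $16 + 187 @ $15 = $13,661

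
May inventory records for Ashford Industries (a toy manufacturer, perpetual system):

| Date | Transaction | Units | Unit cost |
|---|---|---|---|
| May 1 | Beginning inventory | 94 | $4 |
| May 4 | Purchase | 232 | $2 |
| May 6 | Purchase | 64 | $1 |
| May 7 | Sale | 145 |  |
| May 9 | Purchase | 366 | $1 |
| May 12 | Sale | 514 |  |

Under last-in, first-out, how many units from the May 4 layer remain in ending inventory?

May 7, 145 sold [LIFO — newest first]: 64 @ $1 + 81 @ $2 = $226
May 12, 514 sold [LIFO — newest first]: 366 @ $1 + 148 @ $2 = $662
Total COGS = $226 + $662 = $888
Ending inventory: 94 @ $4 + 3 @ $2 = $382
Check: goods available $1,270 = COGS $888 + ending $382

3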